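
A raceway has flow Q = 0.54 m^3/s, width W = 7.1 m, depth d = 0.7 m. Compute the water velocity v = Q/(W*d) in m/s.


Cross-sectional area = W * d = 7.1 * 0.7 = 4.97 m^2
Velocity = Q / A = 0.54 / 4.97 = 0.108652 m/s

0.108652 m/s


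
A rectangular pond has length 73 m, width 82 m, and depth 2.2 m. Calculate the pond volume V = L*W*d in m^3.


Base area = L * W = 73 * 82 = 5986 m^2
Volume = area * depth = 5986 * 2.2 = 13169.2 m^3

13169.2 m^3


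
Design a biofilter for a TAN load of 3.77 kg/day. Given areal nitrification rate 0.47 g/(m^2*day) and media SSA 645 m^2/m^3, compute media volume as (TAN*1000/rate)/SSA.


A = 3.77*1000 / 0.47 = 8021.2766 m^2
V = 8021.2766 / 645 = 12.4361

12.4361 m^3


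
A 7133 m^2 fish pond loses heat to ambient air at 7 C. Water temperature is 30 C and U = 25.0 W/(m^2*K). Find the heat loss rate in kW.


Temperature difference dT = 30 - 7 = 23 K
Heat loss (W) = U * A * dT = 25.0 * 7133 * 23 = 4101475 W
Convert to kW: 4101475 / 1000 = 4101.475 kW

4101.475 kW


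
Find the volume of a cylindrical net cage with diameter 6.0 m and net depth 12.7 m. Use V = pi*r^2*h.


r = d/2 = 6.0/2 = 3 m
Base area = pi*r^2 = pi*3^2 = 28.274334 m^2
Volume = 28.274334 * 12.7 = 359.084 m^3

359.084 m^3


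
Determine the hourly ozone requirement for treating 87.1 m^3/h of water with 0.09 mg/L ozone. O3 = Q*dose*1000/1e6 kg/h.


O3 demand (mg/h) = Q * dose * 1000 = 87.1 * 0.09 * 1000 = 7839 mg/h
Convert mg to kg: 7839 / 1e6 = 0.007839 kg/h

0.007839 kg/h


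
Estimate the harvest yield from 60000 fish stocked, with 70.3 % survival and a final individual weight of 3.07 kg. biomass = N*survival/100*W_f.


Survivors = 60000 * 70.3/100 = 42180 fish
Harvest biomass = survivors * W_f = 42180 * 3.07 = 129492.6 kg

129492.6 kg


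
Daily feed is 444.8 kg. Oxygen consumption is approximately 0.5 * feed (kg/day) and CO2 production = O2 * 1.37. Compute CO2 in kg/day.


O2 = 444.8 * 0.5 = 222.4
CO2 = 222.4 * 1.37 = 304.688

304.688 kg/day


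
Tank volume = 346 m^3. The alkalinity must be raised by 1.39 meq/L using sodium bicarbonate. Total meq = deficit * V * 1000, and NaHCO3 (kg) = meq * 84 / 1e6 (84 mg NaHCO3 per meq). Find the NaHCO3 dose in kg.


Tank volume in L = 346 m^3 * 1000 = 346000 L
Total meq required = 1.39 meq/L * 346000 L = 480940 meq
NaHCO3 mass = 480940 meq * 84 mg/meq / 1e6 = 40.399 kg

40.399 kg


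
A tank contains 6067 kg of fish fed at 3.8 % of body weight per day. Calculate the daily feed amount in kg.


Feeding rate fraction = 3.8% / 100 = 0.038
Daily feed = 6067 kg * 0.038 = 230.546 kg/day

230.546 kg/day


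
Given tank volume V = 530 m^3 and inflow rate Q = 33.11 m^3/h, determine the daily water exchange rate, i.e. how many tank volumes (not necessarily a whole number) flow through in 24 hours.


Daily flow volume = 33.11 m^3/h * 24 h = 794.64 m^3/day
Exchanges = daily flow / tank volume = 794.64 / 530 = 1.49932 exchanges/day

1.49932 exchanges/day


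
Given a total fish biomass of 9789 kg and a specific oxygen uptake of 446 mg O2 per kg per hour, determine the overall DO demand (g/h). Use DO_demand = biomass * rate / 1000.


Total O2 consumption (mg/h) = 9789 kg * 446 mg/(kg*h) = 4365894 mg/h
Convert to g/h: 4365894 / 1000 = 4365.894 g/h

4365.894 g/h


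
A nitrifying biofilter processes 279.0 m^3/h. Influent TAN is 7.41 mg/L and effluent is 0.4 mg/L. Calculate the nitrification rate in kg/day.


Concentration drop: TAN_in - TAN_out = 7.41 - 0.4 = 7.01 mg/L
Hourly TAN removed = Q * dTAN = 279.0 m^3/h * 7.01 mg/L = 1955.79 g/h  (m^3/h * mg/L = g/h)
Daily TAN removed = 1955.79 * 24 = 46938.96 g/day
Convert to kg/day: 46938.96 / 1000 = 46.93896 kg/day

46.93896 kg/day


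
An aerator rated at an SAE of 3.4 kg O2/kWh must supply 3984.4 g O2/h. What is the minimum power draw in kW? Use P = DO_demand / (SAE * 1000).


SAE in g O2/kWh = 3.4 * 1000 = 3400 g/kWh
P = DO_demand / SAE_g = 3984.4 / 3400 = 1.17188 kW

1.17188 kW


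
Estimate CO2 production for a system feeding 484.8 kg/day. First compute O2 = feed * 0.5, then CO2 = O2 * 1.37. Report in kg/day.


O2 = 484.8 * 0.5 = 242.4
CO2 = 242.4 * 1.37 = 332.088

332.088 kg/day


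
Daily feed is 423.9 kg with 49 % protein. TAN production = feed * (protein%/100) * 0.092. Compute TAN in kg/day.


Protein in feed = 423.9 * 49/100 = 207.711 kg/day
TAN = protein * 0.092 = 207.711 * 0.092 = 19.109412 kg/day

19.109412 kg/day


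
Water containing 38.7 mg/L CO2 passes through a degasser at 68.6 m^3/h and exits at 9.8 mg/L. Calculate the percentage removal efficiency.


CO2_out / CO2_in = 9.8 / 38.7 = 0.25322997
Fraction remaining = 0.25322997
efficiency = (1 - 0.25322997) * 100 = 74.677 %

74.677 %


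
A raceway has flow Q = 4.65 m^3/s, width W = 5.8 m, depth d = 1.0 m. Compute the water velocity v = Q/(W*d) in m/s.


Cross-sectional area = W * d = 5.8 * 1.0 = 5.8 m^2
Velocity = Q / A = 4.65 / 5.8 = 0.801724 m/s

0.801724 m/s


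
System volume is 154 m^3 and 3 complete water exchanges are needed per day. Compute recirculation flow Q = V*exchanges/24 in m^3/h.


Daily recirculation volume = 154 m^3 * 3 = 462 m^3/day
Flow rate Q = daily volume / 24 h = 462 / 24 = 19.25 m^3/h

19.25 m^3/h


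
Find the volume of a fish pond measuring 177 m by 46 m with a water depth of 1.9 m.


Base area = L * W = 177 * 46 = 8142 m^2
Volume = area * depth = 8142 * 1.9 = 15469.8 m^3

15469.8 m^3


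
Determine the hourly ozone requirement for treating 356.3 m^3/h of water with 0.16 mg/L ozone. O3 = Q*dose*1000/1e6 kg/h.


O3 demand (mg/h) = Q * dose * 1000 = 356.3 * 0.16 * 1000 = 57008 mg/h
Convert mg to kg: 57008 / 1e6 = 0.057008 kg/h

0.057008 kg/h


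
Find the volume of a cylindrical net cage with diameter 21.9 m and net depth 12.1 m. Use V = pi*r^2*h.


r = d/2 = 21.9/2 = 10.95 m
Base area = pi*r^2 = pi*10.95^2 = 376.68481 m^2
Volume = 376.68481 * 12.1 = 4557.89 m^3

4557.89 m^3


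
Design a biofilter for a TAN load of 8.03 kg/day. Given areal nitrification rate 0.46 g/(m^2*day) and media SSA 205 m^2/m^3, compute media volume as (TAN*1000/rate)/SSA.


A = 8.03*1000 / 0.46 = 17456.522 m^2
V = 17456.522 / 205 = 85.1538

85.1538 m^3


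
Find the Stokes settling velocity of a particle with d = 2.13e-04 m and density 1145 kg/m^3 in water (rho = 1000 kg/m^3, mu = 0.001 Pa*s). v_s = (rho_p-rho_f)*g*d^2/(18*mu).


Density difference: rho_p - rho_f = 1145 - 1000 = 145 kg/m^3
d^2 = (2.13e-04)^2 = 4.5369e-08 m^2
Numerator = (rho_p - rho_f) * g * d^2 = 145 * 9.81 * 4.5369e-08 = 6.4535134e-05
Denominator = 18 * mu = 18 * 0.001 = 0.018
v_s = 6.4535134e-05 / 0.018 = 0.00358529 m/s
Check: Re = rho_f * v_s * d / mu = 1000 * 0.00358529 * 2.13e-04 / 0.001 = 0.764 < 1, so Stokes' law applies.

0.00358529 m/s


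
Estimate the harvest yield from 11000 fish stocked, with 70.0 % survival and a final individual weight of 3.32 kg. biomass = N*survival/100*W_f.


Survivors = 11000 * 70.0/100 = 7700 fish
Harvest biomass = survivors * W_f = 7700 * 3.32 = 25564 kg

25564 kg


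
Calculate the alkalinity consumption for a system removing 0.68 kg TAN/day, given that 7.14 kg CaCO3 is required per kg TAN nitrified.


Alkalinity factor: 7.14 kg CaCO3 consumed per kg TAN nitrified
alk = 0.68 kg TAN * 7.14 = 4.8552 kg CaCO3/day

4.8552 kg CaCO3/day


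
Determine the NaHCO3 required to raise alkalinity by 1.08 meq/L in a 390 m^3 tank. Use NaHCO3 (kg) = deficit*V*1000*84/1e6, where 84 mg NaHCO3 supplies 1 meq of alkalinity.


Tank volume in L = 390 m^3 * 1000 = 390000 L
Total meq required = 1.08 meq/L * 390000 L = 421200 meq
NaHCO3 mass = 421200 meq * 84 mg/meq / 1e6 = 35.3808 kg

35.3808 kg


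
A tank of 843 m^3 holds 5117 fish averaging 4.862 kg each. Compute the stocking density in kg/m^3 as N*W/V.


Total biomass = 5117 fish * 4.862 kg = 24878.854 kg
Density = total biomass / volume = 24878.854 / 843 = 29.5123 kg/m^3

29.5123 kg/m^3


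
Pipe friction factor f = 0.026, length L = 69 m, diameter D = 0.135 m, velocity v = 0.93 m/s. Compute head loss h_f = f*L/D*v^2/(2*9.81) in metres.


v^2 = 0.93^2 = 0.8649 m^2/s^2
L/D = 69/0.135 = 511.11111
h_f = f*(L/D)*v^2/(2g) = 0.026 * 511.11111 * 0.8649 / 19.62 = 0.585808 m

0.585808 m


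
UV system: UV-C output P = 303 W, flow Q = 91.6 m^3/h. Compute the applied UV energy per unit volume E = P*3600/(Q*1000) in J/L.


Energy delivered per hour = 303 W * 3600 s = 1090800 J/h
Volume treated per hour = 91.6 m^3/h * 1000 = 91600 L/h
dose = 1090800 / 91600 = 11.9083 J/L

11.9083 J/L


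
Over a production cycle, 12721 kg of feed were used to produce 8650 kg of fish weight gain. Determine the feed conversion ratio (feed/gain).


FCR = feed consumed / weight gained
FCR = 12721 kg / 8650 kg = 1.47064

1.47064


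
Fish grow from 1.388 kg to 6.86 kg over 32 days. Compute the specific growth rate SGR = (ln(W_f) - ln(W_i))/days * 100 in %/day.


ln(W_f) = ln(6.86) = 1.9257074
ln(W_i) = ln(1.388) = 0.32786386
ln(W_f) - ln(W_i) = 1.9257074 - 0.32786386 = 1.5978435
SGR = 1.5978435 / 32 * 100 = 4.99326 %/day

4.99326 %/day


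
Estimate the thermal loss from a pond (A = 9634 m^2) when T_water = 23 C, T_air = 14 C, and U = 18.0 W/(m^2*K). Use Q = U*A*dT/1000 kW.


Temperature difference dT = 23 - 14 = 9 K
Heat loss (W) = U * A * dT = 18.0 * 9634 * 9 = 1560708 W
Convert to kW: 1560708 / 1000 = 1560.708 kW

1560.708 kW


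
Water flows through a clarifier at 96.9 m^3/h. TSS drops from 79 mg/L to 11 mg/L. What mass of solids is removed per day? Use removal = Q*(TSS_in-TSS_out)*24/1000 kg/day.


Concentration drop: TSS_in - TSS_out = 79 - 11 = 68 mg/L
Hourly solids removed = Q * dTSS = 96.9 m^3/h * 68 mg/L = 6589.2 g/h  (m^3/h * mg/L = g/h)
Daily solids removed = 6589.2 * 24 = 158140.8 g/day
Convert g to kg: 158140.8 / 1000 = 158.1408 kg/day

158.1408 kg/day


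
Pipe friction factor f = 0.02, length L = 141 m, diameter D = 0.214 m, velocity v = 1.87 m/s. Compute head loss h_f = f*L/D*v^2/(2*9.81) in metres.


v^2 = 1.87^2 = 3.4969 m^2/s^2
L/D = 141/0.214 = 658.8785
h_f = f*(L/D)*v^2/(2g) = 0.02 * 658.8785 * 3.4969 / 19.62 = 2.34866 m

2.34866 m


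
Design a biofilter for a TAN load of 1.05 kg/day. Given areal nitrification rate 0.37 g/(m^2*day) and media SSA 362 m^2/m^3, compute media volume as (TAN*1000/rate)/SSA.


A = 1.05*1000 / 0.37 = 2837.8378 m^2
V = 2837.8378 / 362 = 7.83933

7.83933 m^3


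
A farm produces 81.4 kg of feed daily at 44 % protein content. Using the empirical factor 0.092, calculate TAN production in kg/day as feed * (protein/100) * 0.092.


Protein in feed = 81.4 * 44/100 = 35.816 kg/day
TAN = protein * 0.092 = 35.816 * 0.092 = 3.295072 kg/day

3.295072 kg/day


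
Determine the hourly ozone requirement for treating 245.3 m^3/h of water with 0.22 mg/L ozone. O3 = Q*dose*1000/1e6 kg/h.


O3 demand (mg/h) = Q * dose * 1000 = 245.3 * 0.22 * 1000 = 53966 mg/h
Convert mg to kg: 53966 / 1e6 = 0.053966 kg/h

0.053966 kg/h


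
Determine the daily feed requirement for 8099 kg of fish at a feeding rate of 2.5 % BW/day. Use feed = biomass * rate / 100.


Feeding rate fraction = 2.5% / 100 = 0.025
Daily feed = 8099 kg * 0.025 = 202.475 kg/day

202.475 kg/day


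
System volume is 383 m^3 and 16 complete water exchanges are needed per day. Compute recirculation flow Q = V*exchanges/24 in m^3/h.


Daily recirculation volume = 383 m^3 * 16 = 6128 m^3/day
Flow rate Q = daily volume / 24 h = 6128 / 24 = 255.333 m^3/h

255.333 m^3/h


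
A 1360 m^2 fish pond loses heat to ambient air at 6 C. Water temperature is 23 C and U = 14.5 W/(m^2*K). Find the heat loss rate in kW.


Temperature difference dT = 23 - 6 = 17 K
Heat loss (W) = U * A * dT = 14.5 * 1360 * 17 = 335240 W
Convert to kW: 335240 / 1000 = 335.24 kW

335.24 kW


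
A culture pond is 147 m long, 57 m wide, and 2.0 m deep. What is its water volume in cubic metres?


Base area = L * W = 147 * 57 = 8379 m^2
Volume = area * depth = 8379 * 2.0 = 16758 m^3

16758 m^3


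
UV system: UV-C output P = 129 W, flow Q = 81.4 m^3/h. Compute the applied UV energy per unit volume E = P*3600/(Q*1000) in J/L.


Energy delivered per hour = 129 W * 3600 s = 464400 J/h
Volume treated per hour = 81.4 m^3/h * 1000 = 81400 L/h
dose = 464400 / 81400 = 5.70516 J/L

5.70516 J/L


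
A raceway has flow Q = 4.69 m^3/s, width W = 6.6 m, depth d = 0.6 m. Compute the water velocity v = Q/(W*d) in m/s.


Cross-sectional area = W * d = 6.6 * 0.6 = 3.96 m^2
Velocity = Q / A = 4.69 / 3.96 = 1.18434 m/s

1.18434 m/s


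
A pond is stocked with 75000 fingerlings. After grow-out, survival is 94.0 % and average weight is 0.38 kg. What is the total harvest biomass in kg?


Survivors = 75000 * 94.0/100 = 70500 fish
Harvest biomass = survivors * W_f = 70500 * 0.38 = 26790 kg

26790 kg


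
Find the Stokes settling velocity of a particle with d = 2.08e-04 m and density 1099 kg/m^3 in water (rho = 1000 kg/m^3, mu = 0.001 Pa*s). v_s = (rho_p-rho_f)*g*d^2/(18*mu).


Density difference: rho_p - rho_f = 1099 - 1000 = 99 kg/m^3
d^2 = (2.08e-04)^2 = 4.3264e-08 m^2
Numerator = (rho_p - rho_f) * g * d^2 = 99 * 9.81 * 4.3264e-08 = 4.2017564e-05
Denominator = 18 * mu = 18 * 0.001 = 0.018
v_s = 4.2017564e-05 / 0.018 = 0.00233431 m/s
Check: Re = rho_f * v_s * d / mu = 1000 * 0.00233431 * 2.08e-04 / 0.001 = 0.486 < 1, so Stokes' law applies.

0.00233431 m/s


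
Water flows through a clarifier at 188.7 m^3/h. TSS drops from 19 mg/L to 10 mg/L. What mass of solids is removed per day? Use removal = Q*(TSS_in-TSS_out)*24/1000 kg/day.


Concentration drop: TSS_in - TSS_out = 19 - 10 = 9 mg/L
Hourly solids removed = Q * dTSS = 188.7 m^3/h * 9 mg/L = 1698.3 g/h  (m^3/h * mg/L = g/h)
Daily solids removed = 1698.3 * 24 = 40759.2 g/day
Convert g to kg: 40759.2 / 1000 = 40.7592 kg/day

40.7592 kg/day


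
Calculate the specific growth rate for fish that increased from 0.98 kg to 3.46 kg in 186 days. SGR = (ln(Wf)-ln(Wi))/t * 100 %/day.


ln(W_f) = ln(3.46) = 1.2412686
ln(W_i) = ln(0.98) = -0.020202707
ln(W_f) - ln(W_i) = 1.2412686 - -0.020202707 = 1.2614713
SGR = 1.2614713 / 186 * 100 = 0.67821 %/day

0.67821 %/day


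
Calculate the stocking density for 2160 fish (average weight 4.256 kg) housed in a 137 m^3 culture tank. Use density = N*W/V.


Total biomass = 2160 fish * 4.256 kg = 9192.96 kg
Density = total biomass / volume = 9192.96 / 137 = 67.1019 kg/m^3

67.1019 kg/m^3


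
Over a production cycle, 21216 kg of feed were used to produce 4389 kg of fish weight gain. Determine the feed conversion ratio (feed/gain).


FCR = feed consumed / weight gained
FCR = 21216 kg / 4389 kg = 4.8339

4.8339


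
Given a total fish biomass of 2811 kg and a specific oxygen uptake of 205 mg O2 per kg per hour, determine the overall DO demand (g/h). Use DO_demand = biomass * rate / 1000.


Total O2 consumption (mg/h) = 2811 kg * 205 mg/(kg*h) = 576255 mg/h
Convert to g/h: 576255 / 1000 = 576.255 g/h

576.255 g/h


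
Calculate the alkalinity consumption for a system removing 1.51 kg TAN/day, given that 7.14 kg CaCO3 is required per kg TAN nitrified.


Alkalinity factor: 7.14 kg CaCO3 consumed per kg TAN nitrified
alk = 1.51 kg TAN * 7.14 = 10.7814 kg CaCO3/day

10.7814 kg CaCO3/day


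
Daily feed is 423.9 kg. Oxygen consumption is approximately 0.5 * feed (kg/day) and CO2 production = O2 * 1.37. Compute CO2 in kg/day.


O2 = 423.9 * 0.5 = 211.95
CO2 = 211.95 * 1.37 = 290.3715

290.3715 kg/day


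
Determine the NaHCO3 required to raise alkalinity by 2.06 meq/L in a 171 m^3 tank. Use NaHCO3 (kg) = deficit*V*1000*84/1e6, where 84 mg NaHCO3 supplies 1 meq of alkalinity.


Tank volume in L = 171 m^3 * 1000 = 171000 L
Total meq required = 2.06 meq/L * 171000 L = 352260 meq
NaHCO3 mass = 352260 meq * 84 mg/meq / 1e6 = 29.5898 kg

29.5898 kg


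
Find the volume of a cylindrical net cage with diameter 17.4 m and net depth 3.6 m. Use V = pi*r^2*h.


r = d/2 = 17.4/2 = 8.7 m
Base area = pi*r^2 = pi*8.7^2 = 237.78715 m^2
Volume = 237.78715 * 3.6 = 856.034 m^3

856.034 m^3


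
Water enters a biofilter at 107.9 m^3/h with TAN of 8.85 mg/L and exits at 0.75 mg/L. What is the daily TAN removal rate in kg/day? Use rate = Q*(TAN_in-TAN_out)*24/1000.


Concentration drop: TAN_in - TAN_out = 8.85 - 0.75 = 8.1 mg/L
Hourly TAN removed = Q * dTAN = 107.9 m^3/h * 8.1 mg/L = 873.99 g/h  (m^3/h * mg/L = g/h)
Daily TAN removed = 873.99 * 24 = 20975.76 g/day
Convert to kg/day: 20975.76 / 1000 = 20.97576 kg/day

20.97576 kg/day


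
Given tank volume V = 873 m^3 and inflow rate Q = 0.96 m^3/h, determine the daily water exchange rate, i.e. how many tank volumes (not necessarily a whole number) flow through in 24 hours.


Daily flow volume = 0.96 m^3/h * 24 h = 23.04 m^3/day
Exchanges = daily flow / tank volume = 23.04 / 873 = 0.0263918 exchanges/day

0.0263918 exchanges/day


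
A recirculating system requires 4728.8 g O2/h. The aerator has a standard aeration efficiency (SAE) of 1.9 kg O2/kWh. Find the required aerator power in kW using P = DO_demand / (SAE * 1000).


SAE in g O2/kWh = 1.9 * 1000 = 1900 g/kWh
P = DO_demand / SAE_g = 4728.8 / 1900 = 2.48884 kW

2.48884 kW


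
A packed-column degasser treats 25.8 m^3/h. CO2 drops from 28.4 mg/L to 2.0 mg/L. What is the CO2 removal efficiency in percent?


CO2_out / CO2_in = 2.0 / 28.4 = 0.070422535
Fraction remaining = 0.070422535
efficiency = (1 - 0.070422535) * 100 = 92.9577 %

92.9577 %


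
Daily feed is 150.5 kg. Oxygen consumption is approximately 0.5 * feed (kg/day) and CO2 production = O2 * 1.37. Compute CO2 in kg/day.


O2 = 150.5 * 0.5 = 75.25
CO2 = 75.25 * 1.37 = 103.0925

103.0925 kg/day


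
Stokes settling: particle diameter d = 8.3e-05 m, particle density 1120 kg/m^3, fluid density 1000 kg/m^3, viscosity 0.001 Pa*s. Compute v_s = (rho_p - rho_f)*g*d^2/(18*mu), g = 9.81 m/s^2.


Density difference: rho_p - rho_f = 1120 - 1000 = 120 kg/m^3
d^2 = (8.3e-05)^2 = 6.889e-09 m^2
Numerator = (rho_p - rho_f) * g * d^2 = 120 * 9.81 * 6.889e-09 = 8.1097308e-06
Denominator = 18 * mu = 18 * 0.001 = 0.018
v_s = 8.1097308e-06 / 0.018 = 4.50541e-04 m/s
Check: Re = rho_f * v_s * d / mu = 1000 * 4.50541e-04 * 8.3e-05 / 0.001 = 0.0374 < 1, so Stokes' law applies.

4.50541e-04 m/s


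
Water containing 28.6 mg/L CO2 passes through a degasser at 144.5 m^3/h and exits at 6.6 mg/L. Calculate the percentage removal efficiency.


CO2_out / CO2_in = 6.6 / 28.6 = 0.23076923
Fraction remaining = 0.23076923
efficiency = (1 - 0.23076923) * 100 = 76.9231 %

76.9231 %


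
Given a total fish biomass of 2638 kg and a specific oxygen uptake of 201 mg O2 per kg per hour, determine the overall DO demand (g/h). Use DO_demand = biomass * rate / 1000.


Total O2 consumption (mg/h) = 2638 kg * 201 mg/(kg*h) = 530238 mg/h
Convert to g/h: 530238 / 1000 = 530.238 g/h

530.238 g/h


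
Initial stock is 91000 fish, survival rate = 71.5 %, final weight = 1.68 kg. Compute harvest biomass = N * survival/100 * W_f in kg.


Survivors = 91000 * 71.5/100 = 65065 fish
Harvest biomass = survivors * W_f = 65065 * 1.68 = 109309.2 kg

109309.2 kg


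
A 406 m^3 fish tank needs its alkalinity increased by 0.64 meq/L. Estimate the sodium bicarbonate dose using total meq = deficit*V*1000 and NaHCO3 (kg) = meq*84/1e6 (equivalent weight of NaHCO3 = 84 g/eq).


Tank volume in L = 406 m^3 * 1000 = 406000 L
Total meq required = 0.64 meq/L * 406000 L = 259840 meq
NaHCO3 mass = 259840 meq * 84 mg/meq / 1e6 = 21.8266 kg

21.8266 kg


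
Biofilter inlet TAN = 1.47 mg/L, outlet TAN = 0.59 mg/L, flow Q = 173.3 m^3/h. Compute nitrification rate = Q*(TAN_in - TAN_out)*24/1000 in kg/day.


Concentration drop: TAN_in - TAN_out = 1.47 - 0.59 = 0.88 mg/L
Hourly TAN removed = Q * dTAN = 173.3 m^3/h * 0.88 mg/L = 152.504 g/h  (m^3/h * mg/L = g/h)
Daily TAN removed = 152.504 * 24 = 3660.096 g/day
Convert to kg/day: 3660.096 / 1000 = 3.660096 kg/day

3.660096 kg/day


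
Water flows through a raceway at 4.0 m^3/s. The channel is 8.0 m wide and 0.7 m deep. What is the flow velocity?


Cross-sectional area = W * d = 8.0 * 0.7 = 5.6 m^2
Velocity = Q / A = 4.0 / 5.6 = 0.714286 m/s

0.714286 m/s


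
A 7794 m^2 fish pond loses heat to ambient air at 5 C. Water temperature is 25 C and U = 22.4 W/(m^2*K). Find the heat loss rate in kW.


Temperature difference dT = 25 - 5 = 20 K
Heat loss (W) = U * A * dT = 22.4 * 7794 * 20 = 3491712 W
Convert to kW: 3491712 / 1000 = 3491.712 kW

3491.712 kW


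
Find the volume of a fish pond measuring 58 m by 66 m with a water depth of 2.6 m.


Base area = L * W = 58 * 66 = 3828 m^2
Volume = area * depth = 3828 * 2.6 = 9952.8 m^3

9952.8 m^3


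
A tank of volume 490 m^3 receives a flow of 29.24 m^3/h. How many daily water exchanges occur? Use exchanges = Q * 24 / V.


Daily flow volume = 29.24 m^3/h * 24 h = 701.76 m^3/day
Exchanges = daily flow / tank volume = 701.76 / 490 = 1.43216 exchanges/day

1.43216 exchanges/day


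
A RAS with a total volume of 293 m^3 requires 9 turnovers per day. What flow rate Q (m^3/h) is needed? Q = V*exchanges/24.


Daily recirculation volume = 293 m^3 * 9 = 2637 m^3/day
Flow rate Q = daily volume / 24 h = 2637 / 24 = 109.875 m^3/h

109.875 m^3/h


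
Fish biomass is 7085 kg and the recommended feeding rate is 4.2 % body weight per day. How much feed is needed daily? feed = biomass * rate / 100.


Feeding rate fraction = 4.2% / 100 = 0.042
Daily feed = 7085 kg * 0.042 = 297.57 kg/day

297.57 kg/day


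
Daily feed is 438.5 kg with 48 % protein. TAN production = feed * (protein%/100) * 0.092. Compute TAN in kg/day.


Protein in feed = 438.5 * 48/100 = 210.48 kg/day
TAN = protein * 0.092 = 210.48 * 0.092 = 19.36416 kg/day

19.36416 kg/day


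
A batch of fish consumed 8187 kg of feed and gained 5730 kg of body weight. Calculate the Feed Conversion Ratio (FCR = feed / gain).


FCR = feed consumed / weight gained
FCR = 8187 kg / 5730 kg = 1.4288

1.4288


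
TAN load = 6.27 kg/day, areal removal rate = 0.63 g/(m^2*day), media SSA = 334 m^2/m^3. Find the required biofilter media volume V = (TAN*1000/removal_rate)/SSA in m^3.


A = 6.27*1000 / 0.63 = 9952.381 m^2
V = 9952.381 / 334 = 29.7975

29.7975 m^3


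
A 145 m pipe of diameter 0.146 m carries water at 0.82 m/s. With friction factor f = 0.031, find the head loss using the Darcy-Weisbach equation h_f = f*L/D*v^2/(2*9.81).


v^2 = 0.82^2 = 0.6724 m^2/s^2
L/D = 145/0.146 = 993.15068
h_f = f*(L/D)*v^2/(2g) = 0.031 * 993.15068 * 0.6724 / 19.62 = 1.05513 m

1.05513 m


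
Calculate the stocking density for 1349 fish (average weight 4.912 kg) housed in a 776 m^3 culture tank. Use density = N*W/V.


Total biomass = 1349 fish * 4.912 kg = 6626.288 kg
Density = total biomass / volume = 6626.288 / 776 = 8.53903 kg/m^3

8.53903 kg/m^3


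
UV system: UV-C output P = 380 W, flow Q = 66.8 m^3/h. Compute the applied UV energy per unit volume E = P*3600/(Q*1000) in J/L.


Energy delivered per hour = 380 W * 3600 s = 1368000 J/h
Volume treated per hour = 66.8 m^3/h * 1000 = 66800 L/h
dose = 1368000 / 66800 = 20.479 J/L

20.479 J/L


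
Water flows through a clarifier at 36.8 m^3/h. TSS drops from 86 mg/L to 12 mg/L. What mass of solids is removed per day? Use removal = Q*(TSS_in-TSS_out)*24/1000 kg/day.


Concentration drop: TSS_in - TSS_out = 86 - 12 = 74 mg/L
Hourly solids removed = Q * dTSS = 36.8 m^3/h * 74 mg/L = 2723.2 g/h  (m^3/h * mg/L = g/h)
Daily solids removed = 2723.2 * 24 = 65356.8 g/day
Convert g to kg: 65356.8 / 1000 = 65.3568 kg/day

65.3568 kg/day


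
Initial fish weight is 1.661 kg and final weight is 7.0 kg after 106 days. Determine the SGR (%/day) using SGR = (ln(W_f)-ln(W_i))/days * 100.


ln(W_f) = ln(7.0) = 1.9459101
ln(W_i) = ln(1.661) = 0.50741983
ln(W_f) - ln(W_i) = 1.9459101 - 0.50741983 = 1.4384903
SGR = 1.4384903 / 106 * 100 = 1.35707 %/day

1.35707 %/day


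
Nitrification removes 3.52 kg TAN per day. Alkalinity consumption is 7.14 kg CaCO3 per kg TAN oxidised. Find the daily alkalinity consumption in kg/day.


Alkalinity factor: 7.14 kg CaCO3 consumed per kg TAN nitrified
alk = 3.52 kg TAN * 7.14 = 25.1328 kg CaCO3/day

25.1328 kg CaCO3/day


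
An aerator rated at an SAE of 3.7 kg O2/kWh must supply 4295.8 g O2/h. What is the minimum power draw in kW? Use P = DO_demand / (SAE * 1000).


SAE in g O2/kWh = 3.7 * 1000 = 3700 g/kWh
P = DO_demand / SAE_g = 4295.8 / 3700 = 1.16103 kW

1.16103 kW


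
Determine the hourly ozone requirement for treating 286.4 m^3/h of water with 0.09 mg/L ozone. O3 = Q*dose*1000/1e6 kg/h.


O3 demand (mg/h) = Q * dose * 1000 = 286.4 * 0.09 * 1000 = 25776 mg/h
Convert mg to kg: 25776 / 1e6 = 0.025776 kg/h

0.025776 kg/h


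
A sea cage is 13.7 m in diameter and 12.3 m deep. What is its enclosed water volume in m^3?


r = d/2 = 13.7/2 = 6.85 m
Base area = pi*r^2 = pi*6.85^2 = 147.41138 m^2
Volume = 147.41138 * 12.3 = 1813.16 m^3

1813.16 m^3


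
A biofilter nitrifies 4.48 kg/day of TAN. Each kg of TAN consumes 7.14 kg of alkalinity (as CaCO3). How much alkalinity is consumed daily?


Alkalinity factor: 7.14 kg CaCO3 consumed per kg TAN nitrified
alk = 4.48 kg TAN * 7.14 = 31.9872 kg CaCO3/day

31.9872 kg CaCO3/day


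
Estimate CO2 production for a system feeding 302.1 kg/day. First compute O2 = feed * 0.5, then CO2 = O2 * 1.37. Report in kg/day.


O2 = 302.1 * 0.5 = 151.05
CO2 = 151.05 * 1.37 = 206.9385

206.9385 kg/day


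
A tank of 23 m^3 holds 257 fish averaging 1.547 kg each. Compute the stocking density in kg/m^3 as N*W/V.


Total biomass = 257 fish * 1.547 kg = 397.579 kg
Density = total biomass / volume = 397.579 / 23 = 17.286 kg/m^3

17.286 kg/m^3


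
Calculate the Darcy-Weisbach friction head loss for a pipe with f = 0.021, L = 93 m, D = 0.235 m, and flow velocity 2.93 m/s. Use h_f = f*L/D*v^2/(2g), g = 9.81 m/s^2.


v^2 = 2.93^2 = 8.5849 m^2/s^2
L/D = 93/0.235 = 395.74468
h_f = f*(L/D)*v^2/(2g) = 0.021 * 395.74468 * 8.5849 / 19.62 = 3.63639 m

3.63639 m


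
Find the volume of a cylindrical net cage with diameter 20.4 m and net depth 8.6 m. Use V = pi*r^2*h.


r = d/2 = 20.4/2 = 10.2 m
Base area = pi*r^2 = pi*10.2^2 = 326.8513 m^2
Volume = 326.8513 * 8.6 = 2810.92 m^3

2810.92 m^3


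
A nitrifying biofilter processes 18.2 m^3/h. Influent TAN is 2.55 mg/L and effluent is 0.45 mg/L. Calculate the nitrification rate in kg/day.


Concentration drop: TAN_in - TAN_out = 2.55 - 0.45 = 2.1 mg/L
Hourly TAN removed = Q * dTAN = 18.2 m^3/h * 2.1 mg/L = 38.22 g/h  (m^3/h * mg/L = g/h)
Daily TAN removed = 38.22 * 24 = 917.28 g/day
Convert to kg/day: 917.28 / 1000 = 0.91728 kg/day

0.91728 kg/day


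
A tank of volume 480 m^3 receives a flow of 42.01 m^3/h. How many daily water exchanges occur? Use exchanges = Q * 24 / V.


Daily flow volume = 42.01 m^3/h * 24 h = 1008.24 m^3/day
Exchanges = daily flow / tank volume = 1008.24 / 480 = 2.1005 exchanges/day

2.1005 exchanges/day


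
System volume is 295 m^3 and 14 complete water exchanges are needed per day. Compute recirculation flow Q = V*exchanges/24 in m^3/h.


Daily recirculation volume = 295 m^3 * 14 = 4130 m^3/day
Flow rate Q = daily volume / 24 h = 4130 / 24 = 172.083 m^3/h

172.083 m^3/h


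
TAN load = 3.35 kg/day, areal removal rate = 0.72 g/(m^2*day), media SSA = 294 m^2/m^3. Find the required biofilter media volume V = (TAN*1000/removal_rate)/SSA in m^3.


A = 3.35*1000 / 0.72 = 4652.7778 m^2
V = 4652.7778 / 294 = 15.8258

15.8258 m^3


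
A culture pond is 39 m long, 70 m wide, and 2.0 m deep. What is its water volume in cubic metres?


Base area = L * W = 39 * 70 = 2730 m^2
Volume = area * depth = 2730 * 2.0 = 5460 m^3

5460 m^3


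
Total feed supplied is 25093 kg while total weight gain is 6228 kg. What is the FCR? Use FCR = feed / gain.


FCR = feed consumed / weight gained
FCR = 25093 kg / 6228 kg = 4.02906

4.02906


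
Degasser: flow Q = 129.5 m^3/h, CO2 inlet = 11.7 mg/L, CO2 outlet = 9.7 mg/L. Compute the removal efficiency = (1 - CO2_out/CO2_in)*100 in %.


CO2_out / CO2_in = 9.7 / 11.7 = 0.82905983
Fraction remaining = 0.82905983
efficiency = (1 - 0.82905983) * 100 = 17.094 %

17.094 %


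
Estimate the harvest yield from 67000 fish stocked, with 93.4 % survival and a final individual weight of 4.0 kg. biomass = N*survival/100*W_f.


Survivors = 67000 * 93.4/100 = 62578 fish
Harvest biomass = survivors * W_f = 62578 * 4.0 = 250312 kg

250312 kg


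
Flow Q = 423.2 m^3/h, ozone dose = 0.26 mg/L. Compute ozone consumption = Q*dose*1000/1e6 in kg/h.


O3 demand (mg/h) = Q * dose * 1000 = 423.2 * 0.26 * 1000 = 110032 mg/h
Convert mg to kg: 110032 / 1e6 = 0.110032 kg/h

0.110032 kg/h


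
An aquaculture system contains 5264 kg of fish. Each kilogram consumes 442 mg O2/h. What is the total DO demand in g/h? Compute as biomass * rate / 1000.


Total O2 consumption (mg/h) = 5264 kg * 442 mg/(kg*h) = 2326688 mg/h
Convert to g/h: 2326688 / 1000 = 2326.688 g/h

2326.688 g/h


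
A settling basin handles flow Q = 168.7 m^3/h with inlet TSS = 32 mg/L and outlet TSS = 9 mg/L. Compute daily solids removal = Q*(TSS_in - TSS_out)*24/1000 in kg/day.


Concentration drop: TSS_in - TSS_out = 32 - 9 = 23 mg/L
Hourly solids removed = Q * dTSS = 168.7 m^3/h * 23 mg/L = 3880.1 g/h  (m^3/h * mg/L = g/h)
Daily solids removed = 3880.1 * 24 = 93122.4 g/day
Convert g to kg: 93122.4 / 1000 = 93.1224 kg/day

93.1224 kg/day


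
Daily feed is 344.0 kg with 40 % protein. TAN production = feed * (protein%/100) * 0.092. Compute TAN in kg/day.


Protein in feed = 344.0 * 40/100 = 137.6 kg/day
TAN = protein * 0.092 = 137.6 * 0.092 = 12.6592 kg/day

12.6592 kg/day


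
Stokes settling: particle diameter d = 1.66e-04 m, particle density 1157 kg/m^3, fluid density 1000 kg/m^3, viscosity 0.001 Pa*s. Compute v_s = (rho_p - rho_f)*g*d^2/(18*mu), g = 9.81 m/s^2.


Density difference: rho_p - rho_f = 1157 - 1000 = 157 kg/m^3
d^2 = (1.66e-04)^2 = 2.7556e-08 m^2
Numerator = (rho_p - rho_f) * g * d^2 = 157 * 9.81 * 2.7556e-08 = 4.2440925e-05
Denominator = 18 * mu = 18 * 0.001 = 0.018
v_s = 4.2440925e-05 / 0.018 = 0.00235783 m/s
Check: Re = rho_f * v_s * d / mu = 1000 * 0.00235783 * 1.66e-04 / 0.001 = 0.391 < 1, so Stokes' law applies.

0.00235783 m/s


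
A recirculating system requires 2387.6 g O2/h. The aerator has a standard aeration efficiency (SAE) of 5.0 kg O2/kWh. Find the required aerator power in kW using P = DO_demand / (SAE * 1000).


SAE in g O2/kWh = 5.0 * 1000 = 5000 g/kWh
P = DO_demand / SAE_g = 2387.6 / 5000 = 0.47752 kW

0.47752 kW


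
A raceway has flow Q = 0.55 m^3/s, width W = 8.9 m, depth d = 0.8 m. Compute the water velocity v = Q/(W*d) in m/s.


Cross-sectional area = W * d = 8.9 * 0.8 = 7.12 m^2
Velocity = Q / A = 0.55 / 7.12 = 0.0772472 m/s

0.0772472 m/s


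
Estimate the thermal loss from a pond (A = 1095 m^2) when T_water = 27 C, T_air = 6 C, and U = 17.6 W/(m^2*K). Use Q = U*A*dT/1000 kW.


Temperature difference dT = 27 - 6 = 21 K
Heat loss (W) = U * A * dT = 17.6 * 1095 * 21 = 404712 W
Convert to kW: 404712 / 1000 = 404.712 kW

404.712 kW


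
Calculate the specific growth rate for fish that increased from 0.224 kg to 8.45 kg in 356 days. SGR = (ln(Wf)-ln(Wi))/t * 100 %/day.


ln(W_f) = ln(8.45) = 2.1341664
ln(W_i) = ln(0.224) = -1.4961092
ln(W_f) - ln(W_i) = 2.1341664 - -1.4961092 = 3.6302756
SGR = 3.6302756 / 356 * 100 = 1.01974 %/day

1.01974 %/day


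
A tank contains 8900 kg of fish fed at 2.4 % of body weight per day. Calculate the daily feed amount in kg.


Feeding rate fraction = 2.4% / 100 = 0.024
Daily feed = 8900 kg * 0.024 = 213.6 kg/day

213.6 kg/day


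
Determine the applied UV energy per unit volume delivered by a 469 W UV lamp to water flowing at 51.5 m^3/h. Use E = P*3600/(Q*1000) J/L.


Energy delivered per hour = 469 W * 3600 s = 1688400 J/h
Volume treated per hour = 51.5 m^3/h * 1000 = 51500 L/h
dose = 1688400 / 51500 = 32.7845 J/L

32.7845 J/L


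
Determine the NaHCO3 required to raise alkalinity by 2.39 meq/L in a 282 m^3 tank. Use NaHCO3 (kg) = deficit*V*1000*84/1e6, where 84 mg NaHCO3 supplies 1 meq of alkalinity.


Tank volume in L = 282 m^3 * 1000 = 282000 L
Total meq required = 2.39 meq/L * 282000 L = 673980 meq
NaHCO3 mass = 673980 meq * 84 mg/meq / 1e6 = 56.6143 kg

56.6143 kg


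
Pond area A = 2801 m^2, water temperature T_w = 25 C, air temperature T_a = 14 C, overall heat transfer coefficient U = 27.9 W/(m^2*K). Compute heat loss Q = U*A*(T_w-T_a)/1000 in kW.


Temperature difference dT = 25 - 14 = 11 K
Heat loss (W) = U * A * dT = 27.9 * 2801 * 11 = 859626.9 W
Convert to kW: 859626.9 / 1000 = 859.6269 kW

859.6269 kW


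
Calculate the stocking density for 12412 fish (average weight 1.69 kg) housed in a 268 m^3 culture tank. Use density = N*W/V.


Total biomass = 12412 fish * 1.69 kg = 20976.28 kg
Density = total biomass / volume = 20976.28 / 268 = 78.2697 kg/m^3

78.2697 kg/m^3


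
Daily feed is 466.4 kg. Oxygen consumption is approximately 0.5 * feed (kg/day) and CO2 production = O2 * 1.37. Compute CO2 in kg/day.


O2 = 466.4 * 0.5 = 233.2
CO2 = 233.2 * 1.37 = 319.484

319.484 kg/day


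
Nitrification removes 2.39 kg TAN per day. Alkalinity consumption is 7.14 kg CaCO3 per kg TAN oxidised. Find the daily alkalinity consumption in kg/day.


Alkalinity factor: 7.14 kg CaCO3 consumed per kg TAN nitrified
alk = 2.39 kg TAN * 7.14 = 17.0646 kg CaCO3/day

17.0646 kg CaCO3/day


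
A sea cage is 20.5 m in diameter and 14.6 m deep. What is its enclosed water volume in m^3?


r = d/2 = 20.5/2 = 10.25 m
Base area = pi*r^2 = pi*10.25^2 = 330.06358 m^2
Volume = 330.06358 * 14.6 = 4818.93 m^3

4818.93 m^3


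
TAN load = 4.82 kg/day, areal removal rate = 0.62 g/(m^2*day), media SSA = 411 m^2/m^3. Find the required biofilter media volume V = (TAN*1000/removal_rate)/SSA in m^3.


A = 4.82*1000 / 0.62 = 7774.1935 m^2
V = 7774.1935 / 411 = 18.9153

18.9153 m^3


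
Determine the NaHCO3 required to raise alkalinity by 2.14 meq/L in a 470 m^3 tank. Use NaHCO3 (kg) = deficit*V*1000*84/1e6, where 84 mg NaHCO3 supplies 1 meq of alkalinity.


Tank volume in L = 470 m^3 * 1000 = 470000 L
Total meq required = 2.14 meq/L * 470000 L = 1005800 meq
NaHCO3 mass = 1005800 meq * 84 mg/meq / 1e6 = 84.4872 kg

84.4872 kg


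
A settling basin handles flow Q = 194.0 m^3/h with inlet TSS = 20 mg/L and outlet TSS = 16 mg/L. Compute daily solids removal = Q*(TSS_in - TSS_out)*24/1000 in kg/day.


Concentration drop: TSS_in - TSS_out = 20 - 16 = 4 mg/L
Hourly solids removed = Q * dTSS = 194.0 m^3/h * 4 mg/L = 776 g/h  (m^3/h * mg/L = g/h)
Daily solids removed = 776 * 24 = 18624 g/day
Convert g to kg: 18624 / 1000 = 18.624 kg/day

18.624 kg/day


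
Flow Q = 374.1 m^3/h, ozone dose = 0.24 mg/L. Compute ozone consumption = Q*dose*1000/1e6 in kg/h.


O3 demand (mg/h) = Q * dose * 1000 = 374.1 * 0.24 * 1000 = 89784 mg/h
Convert mg to kg: 89784 / 1e6 = 0.089784 kg/h

0.089784 kg/h


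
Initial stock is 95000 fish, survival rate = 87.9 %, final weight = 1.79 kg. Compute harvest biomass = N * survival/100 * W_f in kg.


Survivors = 95000 * 87.9/100 = 83505 fish
Harvest biomass = survivors * W_f = 83505 * 1.79 = 149473.95 kg

149473.95 kg


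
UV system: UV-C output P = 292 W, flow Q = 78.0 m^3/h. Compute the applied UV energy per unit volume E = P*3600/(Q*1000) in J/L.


Energy delivered per hour = 292 W * 3600 s = 1051200 J/h
Volume treated per hour = 78.0 m^3/h * 1000 = 78000 L/h
dose = 1051200 / 78000 = 13.4769 J/L

13.4769 J/L


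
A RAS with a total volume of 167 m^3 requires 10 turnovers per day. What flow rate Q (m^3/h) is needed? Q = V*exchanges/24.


Daily recirculation volume = 167 m^3 * 10 = 1670 m^3/day
Flow rate Q = daily volume / 24 h = 1670 / 24 = 69.5833 m^3/h

69.5833 m^3/h


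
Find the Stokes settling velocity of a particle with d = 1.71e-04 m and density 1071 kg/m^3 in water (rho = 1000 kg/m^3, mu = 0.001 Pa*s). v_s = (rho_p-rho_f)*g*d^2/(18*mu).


Density difference: rho_p - rho_f = 1071 - 1000 = 71 kg/m^3
d^2 = (1.71e-04)^2 = 2.9241e-08 m^2
Numerator = (rho_p - rho_f) * g * d^2 = 71 * 9.81 * 2.9241e-08 = 2.0366649e-05
Denominator = 18 * mu = 18 * 0.001 = 0.018
v_s = 2.0366649e-05 / 0.018 = 0.00113148 m/s
Check: Re = rho_f * v_s * d / mu = 1000 * 0.00113148 * 1.71e-04 / 0.001 = 0.193 < 1, so Stokes' law applies.

0.00113148 m/s


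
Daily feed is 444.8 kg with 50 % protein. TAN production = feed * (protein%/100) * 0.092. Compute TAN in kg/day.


Protein in feed = 444.8 * 50/100 = 222.4 kg/day
TAN = protein * 0.092 = 222.4 * 0.092 = 20.4608 kg/day

20.4608 kg/day


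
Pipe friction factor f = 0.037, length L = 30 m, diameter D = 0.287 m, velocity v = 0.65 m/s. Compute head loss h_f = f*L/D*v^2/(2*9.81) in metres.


v^2 = 0.65^2 = 0.4225 m^2/s^2
L/D = 30/0.287 = 104.52962
h_f = f*(L/D)*v^2/(2g) = 0.037 * 104.52962 * 0.4225 / 19.62 = 0.0832854 m

0.0832854 m


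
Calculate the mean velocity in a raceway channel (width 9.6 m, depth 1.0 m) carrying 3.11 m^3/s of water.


Cross-sectional area = W * d = 9.6 * 1.0 = 9.6 m^2
Velocity = Q / A = 3.11 / 9.6 = 0.323958 m/s

0.323958 m/s


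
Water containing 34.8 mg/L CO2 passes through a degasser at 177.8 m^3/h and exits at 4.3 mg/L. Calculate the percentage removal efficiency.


CO2_out / CO2_in = 4.3 / 34.8 = 0.12356322
Fraction remaining = 0.12356322
efficiency = (1 - 0.12356322) * 100 = 87.6437 %

87.6437 %


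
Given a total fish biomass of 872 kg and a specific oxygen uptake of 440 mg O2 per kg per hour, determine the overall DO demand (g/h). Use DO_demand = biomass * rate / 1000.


Total O2 consumption (mg/h) = 872 kg * 440 mg/(kg*h) = 383680 mg/h
Convert to g/h: 383680 / 1000 = 383.68 g/h

383.68 g/h


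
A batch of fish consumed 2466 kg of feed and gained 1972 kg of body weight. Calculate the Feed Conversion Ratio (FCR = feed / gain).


FCR = feed consumed / weight gained
FCR = 2466 kg / 1972 kg = 1.25051

1.25051


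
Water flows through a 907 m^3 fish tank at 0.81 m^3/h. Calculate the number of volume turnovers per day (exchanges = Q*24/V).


Daily flow volume = 0.81 m^3/h * 24 h = 19.44 m^3/day
Exchanges = daily flow / tank volume = 19.44 / 907 = 0.0214333 exchanges/day

0.0214333 exchanges/day


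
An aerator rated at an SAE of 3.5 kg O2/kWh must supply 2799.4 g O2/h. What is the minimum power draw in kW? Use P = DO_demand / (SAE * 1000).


SAE in g O2/kWh = 3.5 * 1000 = 3500 g/kWh
P = DO_demand / SAE_g = 2799.4 / 3500 = 0.799829 kW

0.799829 kW


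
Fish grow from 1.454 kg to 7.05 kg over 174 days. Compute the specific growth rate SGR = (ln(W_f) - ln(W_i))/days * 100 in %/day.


ln(W_f) = ln(7.05) = 1.9530276
ln(W_i) = ln(1.454) = 0.37431838
ln(W_f) - ln(W_i) = 1.9530276 - 0.37431838 = 1.5787092
SGR = 1.5787092 / 174 * 100 = 0.907304 %/day

0.907304 %/day


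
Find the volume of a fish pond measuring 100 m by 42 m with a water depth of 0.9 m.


Base area = L * W = 100 * 42 = 4200 m^2
Volume = area * depth = 4200 * 0.9 = 3780 m^3

3780 m^3


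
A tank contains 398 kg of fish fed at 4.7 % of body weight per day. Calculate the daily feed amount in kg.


Feeding rate fraction = 4.7% / 100 = 0.047
Daily feed = 398 kg * 0.047 = 18.706 kg/day

18.706 kg/day


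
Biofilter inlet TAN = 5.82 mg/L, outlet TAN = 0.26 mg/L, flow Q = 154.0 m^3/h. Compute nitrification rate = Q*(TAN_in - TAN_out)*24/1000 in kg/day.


Concentration drop: TAN_in - TAN_out = 5.82 - 0.26 = 5.56 mg/L
Hourly TAN removed = Q * dTAN = 154.0 m^3/h * 5.56 mg/L = 856.24 g/h  (m^3/h * mg/L = g/h)
Daily TAN removed = 856.24 * 24 = 20549.76 g/day
Convert to kg/day: 20549.76 / 1000 = 20.54976 kg/day

20.54976 kg/day


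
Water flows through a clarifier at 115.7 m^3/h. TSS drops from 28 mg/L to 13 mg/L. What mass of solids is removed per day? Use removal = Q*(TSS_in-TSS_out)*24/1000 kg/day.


Concentration drop: TSS_in - TSS_out = 28 - 13 = 15 mg/L
Hourly solids removed = Q * dTSS = 115.7 m^3/h * 15 mg/L = 1735.5 g/h  (m^3/h * mg/L = g/h)
Daily solids removed = 1735.5 * 24 = 41652 g/day
Convert g to kg: 41652 / 1000 = 41.652 kg/day

41.652 kg/day
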